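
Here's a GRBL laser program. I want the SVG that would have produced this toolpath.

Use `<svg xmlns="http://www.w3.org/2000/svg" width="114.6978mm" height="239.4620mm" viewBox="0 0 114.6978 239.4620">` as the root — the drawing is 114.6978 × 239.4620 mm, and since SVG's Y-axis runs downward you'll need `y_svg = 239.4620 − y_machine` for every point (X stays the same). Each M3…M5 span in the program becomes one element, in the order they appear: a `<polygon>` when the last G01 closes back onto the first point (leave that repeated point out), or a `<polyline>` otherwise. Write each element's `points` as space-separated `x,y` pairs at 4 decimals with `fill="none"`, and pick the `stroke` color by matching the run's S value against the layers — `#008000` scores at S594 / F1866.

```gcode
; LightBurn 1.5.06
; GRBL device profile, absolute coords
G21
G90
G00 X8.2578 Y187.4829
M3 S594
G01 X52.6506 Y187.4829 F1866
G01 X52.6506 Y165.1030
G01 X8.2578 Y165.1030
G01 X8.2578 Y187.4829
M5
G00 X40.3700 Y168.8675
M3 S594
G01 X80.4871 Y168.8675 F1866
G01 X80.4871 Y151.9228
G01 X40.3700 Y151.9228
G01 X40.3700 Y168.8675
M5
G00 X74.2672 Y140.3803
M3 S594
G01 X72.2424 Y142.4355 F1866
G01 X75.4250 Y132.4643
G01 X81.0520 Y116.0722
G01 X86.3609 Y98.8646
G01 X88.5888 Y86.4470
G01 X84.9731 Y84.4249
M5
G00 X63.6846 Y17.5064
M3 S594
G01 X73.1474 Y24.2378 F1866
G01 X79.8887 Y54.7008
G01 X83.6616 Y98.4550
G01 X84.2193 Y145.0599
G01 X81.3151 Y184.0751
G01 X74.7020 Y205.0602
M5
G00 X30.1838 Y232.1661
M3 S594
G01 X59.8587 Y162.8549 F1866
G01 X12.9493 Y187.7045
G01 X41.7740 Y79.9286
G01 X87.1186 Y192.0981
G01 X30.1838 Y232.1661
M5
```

<svg xmlns="http://www.w3.org/2000/svg" width="114.6978mm" height="239.4620mm" viewBox="0 0 114.6978 239.4620">
  <polygon points="8.2578,51.9791 52.6506,51.9791 52.6506,74.3590 8.2578,74.3590" fill="none" stroke="#008000"/>
  <polygon points="40.3700,70.5945 80.4871,70.5945 80.4871,87.5392 40.3700,87.5392" fill="none" stroke="#008000"/>
  <polyline points="74.2672,99.0817 72.2424,97.0265 75.4250,106.9977 81.0520,123.3898 86.3609,140.5974 88.5888,153.0150 84.9731,155.0371" fill="none" stroke="#008000"/>
  <polyline points="63.6846,221.9556 73.1474,215.2242 79.8887,184.7612 83.6616,141.0070 84.2193,94.4021 81.3151,55.3869 74.7020,34.4018" fill="none" stroke="#008000"/>
  <polygon points="30.1838,7.2959 59.8587,76.6071 12.9493,51.7575 41.7740,159.5334 87.1186,47.3639" fill="none" stroke="#008000"/>
</svg>

y_svg = 239.4620 − y_m. Every run uses S594, so all elements get stroke `#008000` (score).

[1] closed run; points: 8.2578,51.9791 52.6506,51.9791 52.6506,74.3590 8.2578,74.3590

[2] closed run; points: 40.3700,70.5945 80.4871,70.5945 80.4871,87.5392 40.3700,87.5392

[3] open run; points: 74.2672,99.0817 72.2424,97.0265 75.4250,106.9977 81.0520,123.3898 86.3609,140.5974 88.5888,153.0150 84.9731,155.0371

[4] open run; points: 63.6846,221.9556 73.1474,215.2242 79.8887,184.7612 83.6616,141.0070 84.2193,94.4021 81.3151,55.3869 74.7020,34.4018

[5] closed run; points: 30.1838,7.2959 59.8587,76.6071 12.9493,51.7575 41.7740,159.5334 87.1186,47.3639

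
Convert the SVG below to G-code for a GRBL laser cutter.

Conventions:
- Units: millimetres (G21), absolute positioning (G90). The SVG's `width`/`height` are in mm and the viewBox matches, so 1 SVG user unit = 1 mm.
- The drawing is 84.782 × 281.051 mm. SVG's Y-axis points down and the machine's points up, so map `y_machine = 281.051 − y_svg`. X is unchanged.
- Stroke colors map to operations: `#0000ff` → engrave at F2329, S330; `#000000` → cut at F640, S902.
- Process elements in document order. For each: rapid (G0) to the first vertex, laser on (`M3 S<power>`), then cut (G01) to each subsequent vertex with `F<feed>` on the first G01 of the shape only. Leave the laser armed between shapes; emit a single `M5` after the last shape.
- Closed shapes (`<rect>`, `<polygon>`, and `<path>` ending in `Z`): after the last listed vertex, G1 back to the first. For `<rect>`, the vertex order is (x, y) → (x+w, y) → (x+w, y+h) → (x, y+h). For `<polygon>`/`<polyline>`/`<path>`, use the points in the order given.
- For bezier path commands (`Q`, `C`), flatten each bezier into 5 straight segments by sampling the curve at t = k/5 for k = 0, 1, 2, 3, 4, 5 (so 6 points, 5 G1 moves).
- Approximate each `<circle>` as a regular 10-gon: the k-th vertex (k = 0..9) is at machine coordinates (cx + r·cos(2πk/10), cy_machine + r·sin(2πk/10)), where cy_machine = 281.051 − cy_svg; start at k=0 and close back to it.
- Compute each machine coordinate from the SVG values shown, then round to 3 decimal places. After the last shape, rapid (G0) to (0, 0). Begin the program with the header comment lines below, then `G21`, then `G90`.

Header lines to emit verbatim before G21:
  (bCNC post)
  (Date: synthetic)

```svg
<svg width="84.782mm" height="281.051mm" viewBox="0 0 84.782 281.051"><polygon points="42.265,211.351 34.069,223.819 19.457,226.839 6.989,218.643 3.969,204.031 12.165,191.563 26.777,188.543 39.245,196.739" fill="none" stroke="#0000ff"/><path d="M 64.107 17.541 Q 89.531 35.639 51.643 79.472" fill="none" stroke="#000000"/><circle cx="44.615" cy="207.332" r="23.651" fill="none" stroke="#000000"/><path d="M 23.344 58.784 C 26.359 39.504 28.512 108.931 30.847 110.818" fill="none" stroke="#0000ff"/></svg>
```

(bCNC post)
(Date: synthetic)
G21
G90
G0 X42.265 Y69.700
M3 S330
G01 X34.069 Y57.232 F2329
G01 X19.457 Y54.212
G01 X6.989 Y62.408
G01 X3.969 Y77.020
G01 X12.165 Y89.488
G01 X26.777 Y92.508
G01 X39.245 Y84.312
G01 X42.265 Y69.700
G0 X64.107 Y263.510
M3 S902
G01 X71.744 Y255.241 F640
G01 X74.316 Y244.914
G01 X71.823 Y232.528
G01 X64.266 Y218.083
G01 X51.643 Y201.579
G0 X68.266 Y73.719
M3 S902
G01 X63.749 Y87.621 F640
G01 X51.924 Y96.212
G01 X37.306 Y96.212
G01 X25.481 Y87.621
G01 X20.964 Y73.719
G01 X25.481 Y59.817
G01 X37.306 Y51.226
G01 X51.924 Y51.226
G01 X63.749 Y59.817
G01 X68.266 Y73.719
G0 X23.344 Y222.267
M3 S330
G01 X25.058 Y224.440 F2329
G01 X26.615 Y212.823
G01 X28.066 Y194.917
G01 X29.459 Y178.220
G01 X30.847 Y170.233
M5
G0 X0.000 Y0.000

viewBox `0 0 84.782 281.051` with mm width/height → 1 unit = 1 mm. Flip: y_m = 281.051 − y_svg.

**Shape 1** — `<polygon>` regular polygon, stroke `#0000ff` → engrave (S330, F2329). Machine vertices: (42.265,69.700) → (34.069,57.232) → (19.457,54.212) → (6.989,62.408) → (3.969,77.020) → (12.165,89.488) → (26.777,92.508) → (39.245,84.312) → (42.265,69.700). Closed: final G1 returns to the first vertex.

**Shape 2** — `<path>` quadratic bezier, stroke `#000000` → cut (S902, F640). Control points (SVG): P0=(64.107,17.541), P1=(89.531,35.639), P2=(51.643,79.472); sampled at t=k/5. Machine vertices: (64.107,263.510) → (71.744,255.241) → (74.316,244.914) → (71.823,232.528) → (64.266,218.083) → (51.643,201.579). Open path.

**Shape 3** — `<circle>` circle, stroke `#000000` → cut (S902, F640). Machine vertices: (68.266,73.719) → (63.749,87.621) → (51.924,96.212) → (37.306,96.212) → (25.481,87.621) → (20.964,73.719) → (25.481,59.817) → (37.306,51.226) → (51.924,51.226) → (63.749,59.817) → (68.266,73.719). Closed: final G1 returns to the first vertex.

**Shape 4** — `<path>` cubic bezier, stroke `#0000ff` → engrave (S330, F2329). Control points (SVG): P0=(23.344,58.784), P1=(26.359,39.504), P2=(28.512,108.931), P3=(30.847,110.818); sampled at t=k/5. Machine vertices: (23.344,222.267) → (25.058,224.440) → (26.615,212.823) → (28.066,194.917) → (29.459,178.220) → (30.847,170.233). Open path.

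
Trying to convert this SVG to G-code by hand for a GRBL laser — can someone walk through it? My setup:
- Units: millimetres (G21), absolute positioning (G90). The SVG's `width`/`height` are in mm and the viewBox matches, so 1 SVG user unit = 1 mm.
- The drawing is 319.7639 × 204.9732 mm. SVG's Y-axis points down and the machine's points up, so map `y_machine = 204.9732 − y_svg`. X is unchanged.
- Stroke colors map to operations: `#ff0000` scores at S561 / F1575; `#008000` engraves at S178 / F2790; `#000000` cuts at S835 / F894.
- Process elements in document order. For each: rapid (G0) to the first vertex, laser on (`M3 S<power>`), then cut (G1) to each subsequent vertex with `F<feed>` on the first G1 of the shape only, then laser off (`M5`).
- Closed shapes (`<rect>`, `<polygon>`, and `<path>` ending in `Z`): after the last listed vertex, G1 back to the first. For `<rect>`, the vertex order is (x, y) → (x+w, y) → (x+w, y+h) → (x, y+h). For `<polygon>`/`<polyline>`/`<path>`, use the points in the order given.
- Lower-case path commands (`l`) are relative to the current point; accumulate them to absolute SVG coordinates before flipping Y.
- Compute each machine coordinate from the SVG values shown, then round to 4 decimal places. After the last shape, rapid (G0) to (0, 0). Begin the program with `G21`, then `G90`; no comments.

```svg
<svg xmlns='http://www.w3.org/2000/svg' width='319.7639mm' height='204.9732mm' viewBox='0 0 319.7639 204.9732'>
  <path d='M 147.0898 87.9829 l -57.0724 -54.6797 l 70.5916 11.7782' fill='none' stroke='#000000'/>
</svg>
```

G21
G90
G0 X147.0898 Y116.9903
M3 S835
G1 X90.0174 Y171.6700 F894
G1 X160.6090 Y159.8918
M5
G0 X0.0000 Y0.0000

viewBox `0 0 319.7639 204.9732` with mm width/height → 1 unit = 1 mm. Flip: y_m = 204.9732 − y_svg.

**Shape 1** — `<path>` open polyline, stroke `#000000` → cut (S835, F894). Machine vertices: (147.0898,116.9903) → (90.0174,171.6700) → (160.6090,159.8918). Open path.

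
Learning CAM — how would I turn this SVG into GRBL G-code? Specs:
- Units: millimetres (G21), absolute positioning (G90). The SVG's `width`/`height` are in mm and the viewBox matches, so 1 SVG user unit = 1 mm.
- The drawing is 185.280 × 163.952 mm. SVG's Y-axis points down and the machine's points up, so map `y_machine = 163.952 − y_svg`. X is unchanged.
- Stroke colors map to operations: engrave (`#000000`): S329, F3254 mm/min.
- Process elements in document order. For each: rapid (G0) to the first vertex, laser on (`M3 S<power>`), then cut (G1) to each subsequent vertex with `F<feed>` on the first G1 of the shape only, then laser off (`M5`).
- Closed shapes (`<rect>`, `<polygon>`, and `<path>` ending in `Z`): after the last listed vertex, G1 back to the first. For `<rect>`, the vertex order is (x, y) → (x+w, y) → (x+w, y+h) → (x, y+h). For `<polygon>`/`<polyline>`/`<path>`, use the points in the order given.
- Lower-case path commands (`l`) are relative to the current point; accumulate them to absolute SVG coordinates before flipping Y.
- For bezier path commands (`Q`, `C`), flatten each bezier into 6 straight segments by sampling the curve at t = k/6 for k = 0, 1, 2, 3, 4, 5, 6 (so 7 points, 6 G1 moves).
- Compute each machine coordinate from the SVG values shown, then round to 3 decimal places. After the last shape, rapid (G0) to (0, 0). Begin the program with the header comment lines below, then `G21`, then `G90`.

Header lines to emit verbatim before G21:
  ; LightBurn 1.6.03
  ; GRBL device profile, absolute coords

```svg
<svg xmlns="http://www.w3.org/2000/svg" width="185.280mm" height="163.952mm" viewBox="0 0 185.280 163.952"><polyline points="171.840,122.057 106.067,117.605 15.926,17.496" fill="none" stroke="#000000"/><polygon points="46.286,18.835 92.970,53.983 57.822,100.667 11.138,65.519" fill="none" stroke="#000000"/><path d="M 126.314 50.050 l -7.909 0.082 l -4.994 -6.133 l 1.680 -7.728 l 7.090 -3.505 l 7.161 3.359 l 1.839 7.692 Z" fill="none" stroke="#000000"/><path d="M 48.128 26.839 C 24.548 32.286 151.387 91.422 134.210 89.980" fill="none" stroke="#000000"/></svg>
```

; LightBurn 1.6.03
; GRBL device profile, absolute coords
G21
G90
G0 X171.840 Y41.895
M3 S329
G1 X106.067 Y46.347 F3254
G1 X15.926 Y146.456
M5
G0 X46.286 Y145.117
M3 S329
G1 X92.970 Y109.969 F3254
G1 X57.822 Y63.285
G1 X11.138 Y98.433
G1 X46.286 Y145.117
M5
G0 X126.314 Y113.902
M3 S329
G1 X118.405 Y113.820 F3254
G1 X113.411 Y119.953
G1 X115.091 Y127.681
G1 X122.181 Y131.186
G1 X129.342 Y127.827
G1 X131.181 Y120.135
G1 X126.314 Y113.902
M5
G0 X48.128 Y137.113
M3 S329
G1 X47.510 Y130.444 F3254
G1 X63.783 Y118.002
G1 X88.768 Y102.959
G1 X114.287 Y88.491
G1 X132.160 Y77.770
G1 X134.210 Y73.972
M5
G0 X0.000 Y0.000

Since the viewBox matches the mm dimensions, user units are millimetres directly. The only transform is the Y-flip y_m = 163.952 − y_svg.

Shape 1 is a open polyline drawn with `<polyline>`. Its stroke #000000 means engrave at S329, F3254. After flipping Y the toolpath is (171.840,41.895) → (106.067,46.347) → (15.926,146.456).

Shape 2 is a regular polygon drawn with `<polygon>`. Its stroke #000000 means engrave at S329, F3254. After flipping Y the toolpath is (46.286,145.117) → (92.970,109.969) → (57.822,63.285) → (11.138,98.433) → (46.286,145.117), returning to the start.

Shape 3 is a regular polygon drawn with `<path>`. Its stroke #000000 means engrave at S329, F3254. After flipping Y the toolpath is (126.314,113.902) → (118.405,113.820) → (113.411,119.953) → (115.091,127.681) → (122.181,131.186) → (129.342,127.827) → (131.181,120.135) → (126.314,113.902), returning to the start.

Shape 4 is a cubic bezier drawn with `<path>`. Its stroke #000000 means engrave at S329, F3254. After flipping Y the toolpath is (48.128,137.113) → (47.510,130.444) → (63.783,118.002) → (88.768,102.959) → (114.287,88.491) → (132.160,77.770) → (134.210,73.972).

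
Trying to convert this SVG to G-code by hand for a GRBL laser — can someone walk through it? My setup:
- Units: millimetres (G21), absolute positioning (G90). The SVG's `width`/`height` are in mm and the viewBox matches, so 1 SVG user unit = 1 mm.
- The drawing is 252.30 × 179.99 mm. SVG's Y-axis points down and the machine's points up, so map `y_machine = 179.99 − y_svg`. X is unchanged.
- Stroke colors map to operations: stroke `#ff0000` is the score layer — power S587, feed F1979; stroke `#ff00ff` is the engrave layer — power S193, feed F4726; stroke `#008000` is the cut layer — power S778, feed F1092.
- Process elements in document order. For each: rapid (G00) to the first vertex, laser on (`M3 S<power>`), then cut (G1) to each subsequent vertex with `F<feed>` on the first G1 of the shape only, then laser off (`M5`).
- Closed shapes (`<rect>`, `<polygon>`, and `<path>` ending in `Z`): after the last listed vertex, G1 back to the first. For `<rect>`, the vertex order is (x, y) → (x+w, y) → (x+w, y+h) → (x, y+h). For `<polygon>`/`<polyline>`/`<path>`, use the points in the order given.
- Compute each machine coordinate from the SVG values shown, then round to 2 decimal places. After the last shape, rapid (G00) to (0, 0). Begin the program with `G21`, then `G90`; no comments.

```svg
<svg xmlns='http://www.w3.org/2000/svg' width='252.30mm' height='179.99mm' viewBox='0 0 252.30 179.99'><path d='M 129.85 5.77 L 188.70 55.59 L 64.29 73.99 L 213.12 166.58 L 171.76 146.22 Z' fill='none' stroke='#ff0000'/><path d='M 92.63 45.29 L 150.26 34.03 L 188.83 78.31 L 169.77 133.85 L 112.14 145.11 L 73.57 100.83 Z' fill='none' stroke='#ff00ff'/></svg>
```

Since the viewBox matches the mm dimensions, user units are millimetres directly. The only transform is the Y-flip y_m = 179.99 − y_svg.

Shape 1 is a closed polygon drawn with `<path>`. Its stroke #ff0000 means score at S587, F1979. After flipping Y the toolpath is (129.85,174.22) → (188.70,124.40) → (64.29,106.00) → (213.12,13.41) → (171.76,33.77) → (129.85,174.22), returning to the start.

Shape 2 is a regular polygon drawn with `<path>`. Its stroke #ff00ff means engrave at S193, F4726. After flipping Y the toolpath is (92.63,134.70) → (150.26,145.96) → (188.83,101.68) → (169.77,46.14) → (112.14,34.88) → (73.57,79.16) → (92.63,134.70), returning to the start.

G21
G90
G00 X129.85 Y174.22
M3 S587
G1 X188.70 Y124.40 F1979
G1 X64.29 Y106.00
G1 X213.12 Y13.41
G1 X171.76 Y33.77
G1 X129.85 Y174.22
M5
G00 X92.63 Y134.70
M3 S193
G1 X150.26 Y145.96 F4726
G1 X188.83 Y101.68
G1 X169.77 Y46.14
G1 X112.14 Y34.88
G1 X73.57 Y79.16
G1 X92.63 Y134.70
M5
G00 X0.00 Y0.00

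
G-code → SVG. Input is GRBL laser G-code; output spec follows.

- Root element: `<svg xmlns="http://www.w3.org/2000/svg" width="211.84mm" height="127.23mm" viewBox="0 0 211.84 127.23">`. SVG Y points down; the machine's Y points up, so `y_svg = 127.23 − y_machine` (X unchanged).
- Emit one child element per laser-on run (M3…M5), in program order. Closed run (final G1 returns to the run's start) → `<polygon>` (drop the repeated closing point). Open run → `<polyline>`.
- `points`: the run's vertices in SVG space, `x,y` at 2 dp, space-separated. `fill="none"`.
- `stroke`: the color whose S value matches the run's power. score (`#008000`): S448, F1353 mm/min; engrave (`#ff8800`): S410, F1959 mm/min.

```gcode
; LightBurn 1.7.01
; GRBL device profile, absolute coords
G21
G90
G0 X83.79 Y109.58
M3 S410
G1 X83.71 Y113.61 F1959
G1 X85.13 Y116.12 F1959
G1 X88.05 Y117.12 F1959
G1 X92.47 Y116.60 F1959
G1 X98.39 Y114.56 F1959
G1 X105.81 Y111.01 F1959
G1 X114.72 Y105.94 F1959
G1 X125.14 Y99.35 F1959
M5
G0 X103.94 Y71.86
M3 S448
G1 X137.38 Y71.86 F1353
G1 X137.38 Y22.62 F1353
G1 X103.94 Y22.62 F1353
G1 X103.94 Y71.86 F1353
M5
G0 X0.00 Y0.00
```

Each laser-on run becomes one SVG element. Flip Y back into SVG space with y_svg = 127.23 − y_machine.

Run 1: power S410 maps to stroke `#ff8800` (engrave). The run is open, so emit a `<polyline>` with points (Y-flipped): 83.79,17.65 83.71,13.62 85.13,11.11 88.05,10.11 92.47,10.63 98.39,12.67 105.81,16.22 114.72,21.29 125.14,27.88.

Run 2: S448 ⇒ score layer `#008000`. The run returns to its start, so emit a `<polygon>` with points (Y-flipped): 103.94,55.37 137.38,55.37 137.38,104.61 103.94,104.61.

<svg xmlns="http://www.w3.org/2000/svg" width="211.84mm" height="127.23mm" viewBox="0 0 211.84 127.23">
  <polyline points="83.79,17.65 83.71,13.62 85.13,11.11 88.05,10.11 92.47,10.63 98.39,12.67 105.81,16.22 114.72,21.29 125.14,27.88" fill="none" stroke="#ff8800"/>
  <polygon points="103.94,55.37 137.38,55.37 137.38,104.61 103.94,104.61" fill="none" stroke="#008000"/>
</svg>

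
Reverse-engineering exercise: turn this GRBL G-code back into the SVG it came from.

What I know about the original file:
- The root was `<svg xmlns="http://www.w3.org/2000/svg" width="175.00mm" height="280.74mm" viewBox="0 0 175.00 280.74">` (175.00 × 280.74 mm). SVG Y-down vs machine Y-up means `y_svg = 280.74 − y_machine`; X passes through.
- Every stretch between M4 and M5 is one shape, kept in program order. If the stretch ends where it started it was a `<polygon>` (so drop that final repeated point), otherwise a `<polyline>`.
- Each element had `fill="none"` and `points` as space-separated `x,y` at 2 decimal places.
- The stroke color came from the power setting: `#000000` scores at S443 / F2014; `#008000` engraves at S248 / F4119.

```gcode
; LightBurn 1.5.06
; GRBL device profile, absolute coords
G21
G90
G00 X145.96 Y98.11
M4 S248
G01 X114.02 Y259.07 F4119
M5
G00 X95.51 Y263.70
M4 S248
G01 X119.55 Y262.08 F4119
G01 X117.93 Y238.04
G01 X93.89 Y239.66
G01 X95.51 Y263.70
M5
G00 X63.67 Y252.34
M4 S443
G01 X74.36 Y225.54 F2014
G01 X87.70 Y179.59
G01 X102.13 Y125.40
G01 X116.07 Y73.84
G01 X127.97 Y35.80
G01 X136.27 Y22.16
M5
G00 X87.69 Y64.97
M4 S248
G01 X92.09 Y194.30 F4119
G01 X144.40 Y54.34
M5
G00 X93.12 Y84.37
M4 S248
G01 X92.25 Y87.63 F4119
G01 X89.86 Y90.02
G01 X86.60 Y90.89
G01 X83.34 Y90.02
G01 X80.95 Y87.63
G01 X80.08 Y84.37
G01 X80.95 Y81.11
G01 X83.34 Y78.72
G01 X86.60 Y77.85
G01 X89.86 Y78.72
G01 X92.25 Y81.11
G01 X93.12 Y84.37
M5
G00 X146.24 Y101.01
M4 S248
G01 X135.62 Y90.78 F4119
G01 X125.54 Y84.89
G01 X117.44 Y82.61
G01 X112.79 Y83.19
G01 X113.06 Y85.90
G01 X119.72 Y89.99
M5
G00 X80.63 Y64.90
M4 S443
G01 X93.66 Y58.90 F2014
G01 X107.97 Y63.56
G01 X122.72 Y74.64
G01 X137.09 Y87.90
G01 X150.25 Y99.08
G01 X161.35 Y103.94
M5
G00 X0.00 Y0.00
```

<svg xmlns="http://www.w3.org/2000/svg" width="175.00mm" height="280.74mm" viewBox="0 0 175.00 280.74">
  <polyline points="145.96,182.63 114.02,21.67" fill="none" stroke="#008000"/>
  <polygon points="95.51,17.04 119.55,18.66 117.93,42.70 93.89,41.08" fill="none" stroke="#008000"/>
  <polyline points="63.67,28.40 74.36,55.20 87.70,101.15 102.13,155.34 116.07,206.90 127.97,244.94 136.27,258.58" fill="none" stroke="#000000"/>
  <polyline points="87.69,215.77 92.09,86.44 144.40,226.40" fill="none" stroke="#008000"/>
  <polygon points="93.12,196.37 92.25,193.11 89.86,190.72 86.60,189.85 83.34,190.72 80.95,193.11 80.08,196.37 80.95,199.63 83.34,202.02 86.60,202.89 89.86,202.02 92.25,199.63" fill="none" stroke="#008000"/>
  <polyline points="146.24,179.73 135.62,189.96 125.54,195.85 117.44,198.13 112.79,197.55 113.06,194.84 119.72,190.75" fill="none" stroke="#008000"/>
  <polyline points="80.63,215.84 93.66,221.84 107.97,217.18 122.72,206.10 137.09,192.84 150.25,181.66 161.35,176.80" fill="none" stroke="#000000"/>
</svg>

Each laser-on run becomes one SVG element. Flip Y back into SVG space with y_svg = 280.74 − y_machine.

Run 1: S248 ⇒ engrave layer `#008000`. The run is open, so emit a `<polyline>` with points (Y-flipped): 145.96,182.63 114.02,21.67.

Run 2: the run's S248 means `#008000` (engrave). The run returns to its start, so emit a `<polygon>` with points (Y-flipped): 95.51,17.04 119.55,18.66 117.93,42.70 93.89,41.08.

Run 3: the run's S443 means `#000000` (score). The run is open, so emit a `<polyline>` with points (Y-flipped): 63.67,28.40 74.36,55.20 87.70,101.15 102.13,155.34 116.07,206.90 127.97,244.94 136.27,258.58.

Run 4: power S248 maps to stroke `#008000` (engrave). The run is open, so emit a `<polyline>` with points (Y-flipped): 87.69,215.77 92.09,86.44 144.40,226.40.

Run 5: S248 ⇒ engrave layer `#008000`. The run returns to its start, so emit a `<polygon>` with points (Y-flipped): 93.12,196.37 92.25,193.11 89.86,190.72 86.60,189.85 83.34,190.72 80.95,193.11 80.08,196.37 80.95,199.63 83.34,202.02 86.60,202.89 89.86,202.02 92.25,199.63.

Run 6: S248 ⇒ engrave layer `#008000`. The run is open, so emit a `<polyline>` with points (Y-flipped): 146.24,179.73 135.62,189.96 125.54,195.85 117.44,198.13 112.79,197.55 113.06,194.84 119.72,190.75.

Run 7: power S443 maps to stroke `#000000` (score). The run is open, so emit a `<polyline>` with points (Y-flipped): 80.63,215.84 93.66,221.84 107.97,217.18 122.72,206.10 137.09,192.84 150.25,181.66 161.35,176.80.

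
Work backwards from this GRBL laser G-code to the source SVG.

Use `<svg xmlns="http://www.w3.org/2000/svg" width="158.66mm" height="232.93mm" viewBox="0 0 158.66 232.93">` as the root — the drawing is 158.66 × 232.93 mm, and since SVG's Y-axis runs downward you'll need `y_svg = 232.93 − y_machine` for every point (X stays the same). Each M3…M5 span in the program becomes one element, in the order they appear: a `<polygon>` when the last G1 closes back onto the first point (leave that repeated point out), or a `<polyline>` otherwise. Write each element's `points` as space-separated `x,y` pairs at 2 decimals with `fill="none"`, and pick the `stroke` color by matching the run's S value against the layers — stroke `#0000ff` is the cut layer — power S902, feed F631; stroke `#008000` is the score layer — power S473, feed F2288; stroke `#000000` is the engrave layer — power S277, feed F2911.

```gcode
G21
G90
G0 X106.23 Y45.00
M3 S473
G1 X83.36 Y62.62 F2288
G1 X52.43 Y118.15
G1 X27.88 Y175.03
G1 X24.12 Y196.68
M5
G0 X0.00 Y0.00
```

<svg xmlns="http://www.w3.org/2000/svg" width="158.66mm" height="232.93mm" viewBox="0 0 158.66 232.93">
  <polyline points="106.23,187.93 83.36,170.31 52.43,114.78 27.88,57.90 24.12,36.25" fill="none" stroke="#008000"/>
</svg>

Machine Y-up, SVG Y-down with viewBox height 232.93, so y_svg = 232.93 − y_machine; X carries over. Every run uses S473, so all elements get stroke `#008000` (score).

Run 1: The run is open, so emit a `<polyline>` with points (Y-flipped): 106.23,187.93 83.36,170.31 52.43,114.78 27.88,57.90 24.12,36.25.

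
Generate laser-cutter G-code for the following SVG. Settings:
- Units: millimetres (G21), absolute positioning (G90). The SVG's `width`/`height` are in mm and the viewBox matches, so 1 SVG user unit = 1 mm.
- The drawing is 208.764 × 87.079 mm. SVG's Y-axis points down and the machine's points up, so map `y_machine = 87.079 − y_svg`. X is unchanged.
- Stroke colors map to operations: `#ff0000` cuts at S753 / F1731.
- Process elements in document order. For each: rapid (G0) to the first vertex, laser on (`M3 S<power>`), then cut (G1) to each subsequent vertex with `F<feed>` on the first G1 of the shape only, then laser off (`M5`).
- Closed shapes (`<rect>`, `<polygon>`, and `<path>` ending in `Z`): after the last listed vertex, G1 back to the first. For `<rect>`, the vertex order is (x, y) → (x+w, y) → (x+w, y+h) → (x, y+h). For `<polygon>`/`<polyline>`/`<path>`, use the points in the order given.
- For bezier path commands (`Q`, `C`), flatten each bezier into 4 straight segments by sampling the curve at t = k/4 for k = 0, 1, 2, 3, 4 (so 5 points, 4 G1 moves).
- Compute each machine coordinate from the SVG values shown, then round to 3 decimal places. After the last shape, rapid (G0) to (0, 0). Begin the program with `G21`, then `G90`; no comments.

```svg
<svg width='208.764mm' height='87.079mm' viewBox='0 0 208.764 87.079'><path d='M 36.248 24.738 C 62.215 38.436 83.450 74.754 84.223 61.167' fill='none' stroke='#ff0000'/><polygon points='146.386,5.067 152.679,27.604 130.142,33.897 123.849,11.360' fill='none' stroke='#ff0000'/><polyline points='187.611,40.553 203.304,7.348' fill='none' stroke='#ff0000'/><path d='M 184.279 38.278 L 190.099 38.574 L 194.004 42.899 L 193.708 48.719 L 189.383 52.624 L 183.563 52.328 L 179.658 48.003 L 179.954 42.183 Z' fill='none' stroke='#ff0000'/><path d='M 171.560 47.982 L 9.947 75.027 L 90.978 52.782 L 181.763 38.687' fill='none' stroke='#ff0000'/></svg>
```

G21
G90
G0 X36.248 Y62.341
M3 S753
G1 X54.590 Y48.959 F1731
G1 X69.683 Y33.895
G1 X80.052 Y23.946
G1 X84.223 Y25.912
M5
G0 X146.386 Y82.012
M3 S753
G1 X152.679 Y59.475 F1731
G1 X130.142 Y53.182
G1 X123.849 Y75.719
G1 X146.386 Y82.012
M5
G0 X187.611 Y46.526
M3 S753
G1 X203.304 Y79.731 F1731
M5
G0 X184.279 Y48.801
M3 S753
G1 X190.099 Y48.505 F1731
G1 X194.004 Y44.180
G1 X193.708 Y38.360
G1 X189.383 Y34.455
G1 X183.563 Y34.751
G1 X179.658 Y39.076
G1 X179.954 Y44.896
G1 X184.279 Y48.801
M5
G0 X171.560 Y39.097
M3 S753
G1 X9.947 Y12.052 F1731
G1 X90.978 Y34.297
G1 X181.763 Y48.392
M5
G0 X0.000 Y0.000

1 u = 1 mm; y_m = 87.079 − y.

[1] `<path>` cubic bezier, #ff0000→cut S753 F1731: (36.248,62.341) → (54.590,48.959) → (69.683,33.895) → (80.052,23.946) → (84.223,25.912)

[2] `<polygon>` regular polygon, #ff0000→cut S753 F1731: (146.386,82.012) → (152.679,59.475) → (130.142,53.182) → (123.849,75.719) → (146.386,82.012) (closed)

[3] `<polyline>` line segment, #ff0000→cut S753 F1731: (187.611,46.526) → (203.304,79.731)

[4] `<path>` regular polygon, #ff0000→cut S753 F1731: (184.279,48.801) → (190.099,48.505) → (194.004,44.180) → (193.708,38.360) → (189.383,34.455) → (183.563,34.751) → (179.658,39.076) → (179.954,44.896) → (184.279,48.801) (closed)

[5] `<path>` open polyline, #ff0000→cut S753 F1731: (171.560,39.097) → (9.947,12.052) → (90.978,34.297) → (181.763,48.392)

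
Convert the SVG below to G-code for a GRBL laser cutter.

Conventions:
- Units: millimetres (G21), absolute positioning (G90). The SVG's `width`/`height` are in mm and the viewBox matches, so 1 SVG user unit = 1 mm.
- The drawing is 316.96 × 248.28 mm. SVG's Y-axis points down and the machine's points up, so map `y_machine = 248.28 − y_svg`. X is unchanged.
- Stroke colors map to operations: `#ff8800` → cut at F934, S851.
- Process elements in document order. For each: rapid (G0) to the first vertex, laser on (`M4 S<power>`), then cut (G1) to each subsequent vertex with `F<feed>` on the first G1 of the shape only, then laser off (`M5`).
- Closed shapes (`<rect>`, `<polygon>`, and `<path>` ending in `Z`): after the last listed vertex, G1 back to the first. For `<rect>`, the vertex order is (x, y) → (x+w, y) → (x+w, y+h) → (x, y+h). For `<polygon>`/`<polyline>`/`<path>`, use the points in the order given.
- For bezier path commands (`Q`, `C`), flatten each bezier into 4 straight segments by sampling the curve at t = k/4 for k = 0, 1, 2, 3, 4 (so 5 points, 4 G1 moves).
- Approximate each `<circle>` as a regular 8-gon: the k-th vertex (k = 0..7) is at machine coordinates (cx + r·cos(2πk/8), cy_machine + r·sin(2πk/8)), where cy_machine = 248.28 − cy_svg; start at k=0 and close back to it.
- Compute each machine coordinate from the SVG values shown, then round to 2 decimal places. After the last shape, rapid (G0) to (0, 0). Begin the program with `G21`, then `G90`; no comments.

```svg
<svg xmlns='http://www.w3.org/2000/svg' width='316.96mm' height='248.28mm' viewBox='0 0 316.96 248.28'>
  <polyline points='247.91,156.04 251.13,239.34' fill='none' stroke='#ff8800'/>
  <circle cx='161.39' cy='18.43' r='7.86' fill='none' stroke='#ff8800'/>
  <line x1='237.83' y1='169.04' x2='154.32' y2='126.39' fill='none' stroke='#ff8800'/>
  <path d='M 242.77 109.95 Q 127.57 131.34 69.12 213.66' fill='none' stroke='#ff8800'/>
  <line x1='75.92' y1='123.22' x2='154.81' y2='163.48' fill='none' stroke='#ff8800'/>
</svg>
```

G21
G90
G0 X247.91 Y92.24
M4 S851
G1 X251.13 Y8.94 F934
M5
G0 X169.25 Y229.85
M4 S851
G1 X166.95 Y235.41 F934
G1 X161.39 Y237.71
G1 X155.83 Y235.41
G1 X153.53 Y229.85
G1 X155.83 Y224.29
G1 X161.39 Y221.99
G1 X166.95 Y224.29
G1 X169.25 Y229.85
M5
G0 X237.83 Y79.24
M4 S851
G1 X154.32 Y121.89 F934
M5
G0 X242.77 Y138.33
M4 S851
G1 X188.72 Y123.83 F934
G1 X141.76 Y101.71
G1 X101.89 Y71.97
G1 X69.12 Y34.62
M5
G0 X75.92 Y125.06
M4 S851
G1 X154.81 Y84.80 F934
M5
G0 X0.00 Y0.00

viewBox `0 0 316.96 248.28` with mm width/height → 1 unit = 1 mm. Flip: y_m = 248.28 − y_svg.

**Shape 1** — `<polyline>` line segment, stroke `#ff8800` → cut (S851, F934). Machine vertices: (247.91,92.24) → (251.13,8.94). Open path.

**Shape 2** — `<circle>` circle, stroke `#ff8800` → cut (S851, F934). Machine vertices: (169.25,229.85) → (166.95,235.41) → (161.39,237.71) → (155.83,235.41) → (153.53,229.85) → (155.83,224.29) → (161.39,221.99) → (166.95,224.29) → (169.25,229.85). Closed: final G1 returns to the first vertex.

**Shape 3** — `<line>` line segment, stroke `#ff8800` → cut (S851, F934). Machine vertices: (237.83,79.24) → (154.32,121.89). Open path.

**Shape 4** — `<path>` quadratic bezier, stroke `#ff8800` → cut (S851, F934). Control points (SVG): P0=(242.77,109.95), P1=(127.57,131.34), P2=(69.12,213.66); sampled at t=k/4. Machine vertices: (242.77,138.33) → (188.72,123.83) → (141.76,101.71) → (101.89,71.97) → (69.12,34.62). Open path.

**Shape 5** — `<line>` line segment, stroke `#ff8800` → cut (S851, F934). Machine vertices: (75.92,125.06) → (154.81,84.80). Open path.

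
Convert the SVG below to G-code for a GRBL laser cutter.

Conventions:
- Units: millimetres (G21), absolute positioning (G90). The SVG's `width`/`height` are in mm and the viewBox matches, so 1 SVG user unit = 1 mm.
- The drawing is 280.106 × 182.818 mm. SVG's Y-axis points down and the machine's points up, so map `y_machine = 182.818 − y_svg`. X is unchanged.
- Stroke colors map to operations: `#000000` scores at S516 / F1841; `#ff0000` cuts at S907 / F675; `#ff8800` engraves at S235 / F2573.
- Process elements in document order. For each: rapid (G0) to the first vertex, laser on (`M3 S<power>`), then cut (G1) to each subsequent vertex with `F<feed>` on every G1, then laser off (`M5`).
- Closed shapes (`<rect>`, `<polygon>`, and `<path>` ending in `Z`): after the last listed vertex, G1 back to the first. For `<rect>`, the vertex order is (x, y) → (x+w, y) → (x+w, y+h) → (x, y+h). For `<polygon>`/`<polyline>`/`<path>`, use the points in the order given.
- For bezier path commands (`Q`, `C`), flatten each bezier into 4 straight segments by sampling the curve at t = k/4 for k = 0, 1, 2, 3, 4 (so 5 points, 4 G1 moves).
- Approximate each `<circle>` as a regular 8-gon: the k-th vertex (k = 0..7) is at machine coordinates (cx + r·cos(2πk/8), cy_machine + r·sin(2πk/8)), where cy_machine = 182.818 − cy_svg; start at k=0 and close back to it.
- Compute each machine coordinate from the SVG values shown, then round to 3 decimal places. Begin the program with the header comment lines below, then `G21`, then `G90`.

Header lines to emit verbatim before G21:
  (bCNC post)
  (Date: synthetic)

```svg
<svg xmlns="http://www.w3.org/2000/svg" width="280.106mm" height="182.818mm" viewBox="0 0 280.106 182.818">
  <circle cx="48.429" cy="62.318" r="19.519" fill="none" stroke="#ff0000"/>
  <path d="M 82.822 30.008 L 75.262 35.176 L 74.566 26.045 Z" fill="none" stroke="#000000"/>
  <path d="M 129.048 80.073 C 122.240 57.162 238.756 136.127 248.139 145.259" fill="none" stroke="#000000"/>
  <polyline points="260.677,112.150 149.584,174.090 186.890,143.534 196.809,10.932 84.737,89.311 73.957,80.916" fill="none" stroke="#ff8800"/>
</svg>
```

(bCNC post)
(Date: synthetic)
G21
G90
G0 X67.948 Y120.500
M3 S907
G1 X62.231 Y134.302 F675
G1 X48.429 Y140.019 F675
G1 X34.627 Y134.302 F675
G1 X28.910 Y120.500 F675
G1 X34.627 Y106.698 F675
G1 X48.429 Y100.981 F675
G1 X62.231 Y106.698 F675
G1 X67.948 Y120.500 F675
M5
G0 X82.822 Y152.810
M3 S516
G1 X75.262 Y147.642 F1841
G1 X74.566 Y156.773 F1841
G1 X82.822 Y152.810 F1841
M5
G0 X129.048 Y102.745
M3 S516
G1 X143.464 Y103.509 F1841
G1 X182.522 Y82.168 F1841
G1 X224.615 Y54.819 F1841
G1 X248.139 Y37.559 F1841
M5
G0 X260.677 Y70.668
M3 S235
G1 X149.584 Y8.728 F2573
G1 X186.890 Y39.284 F2573
G1 X196.809 Y171.886 F2573
G1 X84.737 Y93.507 F2573
G1 X73.957 Y101.902 F2573
M5

viewBox `0 0 280.106 182.818` with mm width/height → 1 unit = 1 mm. Flip: y_m = 182.818 − y_svg.

**Shape 1** — `<circle>` circle, stroke `#ff0000` → cut (S907, F675). Machine vertices: (67.948,120.500) → (62.231,134.302) → (48.429,140.019) → (34.627,134.302) → (28.910,120.500) → (34.627,106.698) → (48.429,100.981) → (62.231,106.698) → (67.948,120.500). Closed: final G1 returns to the first vertex.

**Shape 2** — `<path>` regular polygon, stroke `#000000` → score (S516, F1841). Machine vertices: (82.822,152.810) → (75.262,147.642) → (74.566,156.773) → (82.822,152.810). Closed: final G1 returns to the first vertex.

**Shape 3** — `<path>` cubic bezier, stroke `#000000` → score (S516, F1841). Control points (SVG): P0=(129.048,80.073), P1=(122.240,57.162), P2=(238.756,136.127), P3=(248.139,145.259); sampled at t=k/4. Machine vertices: (129.048,102.745) → (143.464,103.509) → (182.522,82.168) → (224.615,54.819) → (248.139,37.559). Open path.

**Shape 4** — `<polyline>` open polyline, stroke `#ff8800` → engrave (S235, F2573). Machine vertices: (260.677,70.668) → (149.584,8.728) → (186.890,39.284) → (196.809,171.886) → (84.737,93.507) → (73.957,101.902). Open path.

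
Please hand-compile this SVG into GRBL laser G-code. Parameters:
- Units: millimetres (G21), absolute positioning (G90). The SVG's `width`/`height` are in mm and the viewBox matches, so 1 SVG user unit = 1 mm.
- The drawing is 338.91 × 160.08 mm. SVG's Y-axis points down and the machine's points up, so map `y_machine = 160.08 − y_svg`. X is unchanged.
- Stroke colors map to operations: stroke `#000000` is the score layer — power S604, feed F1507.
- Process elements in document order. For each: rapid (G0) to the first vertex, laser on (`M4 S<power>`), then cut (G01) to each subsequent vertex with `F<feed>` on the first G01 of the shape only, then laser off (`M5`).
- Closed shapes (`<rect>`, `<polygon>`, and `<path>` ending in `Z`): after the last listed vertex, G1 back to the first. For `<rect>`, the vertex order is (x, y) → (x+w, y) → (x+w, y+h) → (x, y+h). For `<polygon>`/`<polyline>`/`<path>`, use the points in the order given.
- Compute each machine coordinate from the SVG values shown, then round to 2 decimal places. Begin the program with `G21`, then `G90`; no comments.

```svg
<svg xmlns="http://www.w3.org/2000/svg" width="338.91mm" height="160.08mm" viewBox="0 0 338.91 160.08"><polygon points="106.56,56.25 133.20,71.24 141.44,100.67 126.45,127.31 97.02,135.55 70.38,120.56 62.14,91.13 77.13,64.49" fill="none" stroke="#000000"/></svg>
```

1 u = 1 mm; y_m = 160.08 − y.

[1] `<polygon>` regular polygon, #000000→score S604 F1507: (106.56,103.83) → (133.20,88.84) → (141.44,59.41) → (126.45,32.77) → (97.02,24.53) → (70.38,39.52) → (62.14,68.95) → (77.13,95.59) → (106.56,103.83) (closed)

G21
G90
G0 X106.56 Y103.83
M4 S604
G01 X133.20 Y88.84 F1507
G01 X141.44 Y59.41
G01 X126.45 Y32.77
G01 X97.02 Y24.53
G01 X70.38 Y39.52
G01 X62.14 Y68.95
G01 X77.13 Y95.59
G01 X106.56 Y103.83
M5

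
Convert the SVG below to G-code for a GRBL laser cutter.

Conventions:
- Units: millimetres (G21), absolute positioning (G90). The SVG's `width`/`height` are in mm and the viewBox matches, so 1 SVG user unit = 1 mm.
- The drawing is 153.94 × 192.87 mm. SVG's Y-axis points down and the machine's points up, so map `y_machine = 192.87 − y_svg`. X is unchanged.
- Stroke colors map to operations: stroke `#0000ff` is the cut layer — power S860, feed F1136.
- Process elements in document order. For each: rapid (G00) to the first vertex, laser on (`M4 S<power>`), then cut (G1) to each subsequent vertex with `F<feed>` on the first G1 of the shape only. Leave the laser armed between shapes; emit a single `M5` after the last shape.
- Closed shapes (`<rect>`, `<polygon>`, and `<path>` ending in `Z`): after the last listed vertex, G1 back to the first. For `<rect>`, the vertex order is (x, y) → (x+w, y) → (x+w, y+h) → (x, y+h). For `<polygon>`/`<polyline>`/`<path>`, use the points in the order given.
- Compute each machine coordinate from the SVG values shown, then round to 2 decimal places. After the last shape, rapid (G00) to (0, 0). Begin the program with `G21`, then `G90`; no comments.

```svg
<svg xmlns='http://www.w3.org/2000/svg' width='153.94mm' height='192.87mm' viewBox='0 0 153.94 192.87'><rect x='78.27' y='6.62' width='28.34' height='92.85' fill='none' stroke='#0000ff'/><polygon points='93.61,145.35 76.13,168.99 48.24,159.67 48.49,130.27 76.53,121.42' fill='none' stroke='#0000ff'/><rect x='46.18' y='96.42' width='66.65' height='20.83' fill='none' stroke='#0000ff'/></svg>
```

1 u = 1 mm; y_m = 192.87 − y.

[1] `<rect>` rectangle, #0000ff→cut S860 F1136: (78.27,186.25) → (106.61,186.25) → (106.61,93.40) → (78.27,93.40) → (78.27,186.25) (closed)

[2] `<polygon>` regular polygon, #0000ff→cut S860 F1136: (93.61,47.52) → (76.13,23.88) → (48.24,33.20) → (48.49,62.60) → (76.53,71.45) → (93.61,47.52) (closed)

[3] `<rect>` rectangle, #0000ff→cut S860 F1136: (46.18,96.45) → (112.83,96.45) → (112.83,75.62) → (46.18,75.62) → (46.18,96.45) (closed)

G21
G90
G00 X78.27 Y186.25
M4 S860
G1 X106.61 Y186.25 F1136
G1 X106.61 Y93.40
G1 X78.27 Y93.40
G1 X78.27 Y186.25
G00 X93.61 Y47.52
M4 S860
G1 X76.13 Y23.88 F1136
G1 X48.24 Y33.20
G1 X48.49 Y62.60
G1 X76.53 Y71.45
G1 X93.61 Y47.52
G00 X46.18 Y96.45
M4 S860
G1 X112.83 Y96.45 F1136
G1 X112.83 Y75.62
G1 X46.18 Y75.62
G1 X46.18 Y96.45
M5
G00 X0.00 Y0.00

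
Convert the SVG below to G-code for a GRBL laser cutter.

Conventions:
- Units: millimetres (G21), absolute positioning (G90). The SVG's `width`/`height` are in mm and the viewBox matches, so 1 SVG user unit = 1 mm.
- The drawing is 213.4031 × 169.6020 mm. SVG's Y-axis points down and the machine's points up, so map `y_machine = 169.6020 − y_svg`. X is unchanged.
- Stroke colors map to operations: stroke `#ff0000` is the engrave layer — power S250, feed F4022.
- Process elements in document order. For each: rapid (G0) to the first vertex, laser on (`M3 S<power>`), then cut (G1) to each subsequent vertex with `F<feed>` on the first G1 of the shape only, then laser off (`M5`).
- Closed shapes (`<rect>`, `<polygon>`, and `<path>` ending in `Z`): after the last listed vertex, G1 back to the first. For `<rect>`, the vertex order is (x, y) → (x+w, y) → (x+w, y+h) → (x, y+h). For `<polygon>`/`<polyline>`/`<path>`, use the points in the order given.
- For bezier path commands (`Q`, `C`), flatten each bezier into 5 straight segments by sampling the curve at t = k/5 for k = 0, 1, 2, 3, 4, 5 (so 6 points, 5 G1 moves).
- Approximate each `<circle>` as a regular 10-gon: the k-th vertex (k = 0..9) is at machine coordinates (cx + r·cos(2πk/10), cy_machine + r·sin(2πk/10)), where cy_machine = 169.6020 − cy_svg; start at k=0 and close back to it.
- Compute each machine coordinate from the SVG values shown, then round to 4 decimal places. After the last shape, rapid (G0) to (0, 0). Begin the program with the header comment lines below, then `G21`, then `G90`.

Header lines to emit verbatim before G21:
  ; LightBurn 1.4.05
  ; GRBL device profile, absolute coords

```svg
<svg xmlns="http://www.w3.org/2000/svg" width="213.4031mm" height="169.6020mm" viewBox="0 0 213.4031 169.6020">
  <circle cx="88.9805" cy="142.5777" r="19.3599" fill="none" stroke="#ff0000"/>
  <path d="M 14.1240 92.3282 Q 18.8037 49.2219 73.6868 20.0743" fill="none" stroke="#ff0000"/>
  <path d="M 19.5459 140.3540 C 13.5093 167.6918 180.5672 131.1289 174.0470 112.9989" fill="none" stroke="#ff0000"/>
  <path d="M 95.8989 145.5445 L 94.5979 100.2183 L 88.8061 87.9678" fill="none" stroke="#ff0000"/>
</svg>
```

Since the viewBox matches the mm dimensions, user units are millimetres directly. The only transform is the Y-flip y_m = 169.6020 − y_svg.

Shape 1 is a circle drawn with `<circle>`. Its stroke #ff0000 means engrave at S250, F4022. After flipping Y the toolpath is (108.3404,27.0243) → (104.6430,38.4038) → (94.9630,45.4367) → (82.9980,45.4367) → (73.3180,38.4038) → (69.6206,27.0243) → (73.3180,15.6448) → (82.9980,8.6119) → (94.9630,8.6119) → (104.6430,15.6448) → (108.3404,27.0243), returning to the start.

Shape 2 is a quadratic bezier drawn with `<path>`. Its stroke #ff0000 means engrave at S250, F4022. After flipping Y the toolpath is (14.1240,77.2738) → (18.0040,93.9580) → (25.9003,109.5254) → (37.8129,123.9762) → (53.7417,137.3103) → (73.6868,149.5277).

Shape 3 is a cubic bezier drawn with `<path>`. Its stroke #ff0000 means engrave at S250, F4022. After flipping Y the toolpath is (19.5459,29.2480) → (33.9219,19.8547) → (73.2003,21.8456) → (120.7408,31.2687) → (159.9031,44.1718) → (174.0470,56.6031).

Shape 4 is a open polyline drawn with `<path>`. Its stroke #ff0000 means engrave at S250, F4022. After flipping Y the toolpath is (95.8989,24.0575) → (94.5979,69.3837) → (88.8061,81.6342).

; LightBurn 1.4.05
; GRBL device profile, absolute coords
G21
G90
G0 X108.3404 Y27.0243
M3 S250
G1 X104.6430 Y38.4038 F4022
G1 X94.9630 Y45.4367
G1 X82.9980 Y45.4367
G1 X73.3180 Y38.4038
G1 X69.6206 Y27.0243
G1 X73.3180 Y15.6448
G1 X82.9980 Y8.6119
G1 X94.9630 Y8.6119
G1 X104.6430 Y15.6448
G1 X108.3404 Y27.0243
M5
G0 X14.1240 Y77.2738
M3 S250
G1 X18.0040 Y93.9580 F4022
G1 X25.9003 Y109.5254
G1 X37.8129 Y123.9762
G1 X53.7417 Y137.3103
G1 X73.6868 Y149.5277
M5
G0 X19.5459 Y29.2480
M3 S250
G1 X33.9219 Y19.8547 F4022
G1 X73.2003 Y21.8456
G1 X120.7408 Y31.2687
G1 X159.9031 Y44.1718
G1 X174.0470 Y56.6031
M5
G0 X95.8989 Y24.0575
M3 S250
G1 X94.5979 Y69.3837 F4022
G1 X88.8061 Y81.6342
M5
G0 X0.0000 Y0.0000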